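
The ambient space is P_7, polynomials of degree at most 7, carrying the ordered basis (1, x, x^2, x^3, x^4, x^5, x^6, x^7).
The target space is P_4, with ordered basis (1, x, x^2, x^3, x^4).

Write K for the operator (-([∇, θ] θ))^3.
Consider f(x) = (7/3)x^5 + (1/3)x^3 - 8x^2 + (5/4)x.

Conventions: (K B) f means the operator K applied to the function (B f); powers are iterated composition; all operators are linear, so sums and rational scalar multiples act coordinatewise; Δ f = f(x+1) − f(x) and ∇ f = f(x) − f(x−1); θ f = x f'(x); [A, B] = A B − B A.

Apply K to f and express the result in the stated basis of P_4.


the image equals g(x) = -8400x^2 + 36400x - 36412

θ f = (35/3)x^5 + x^3 - 16x^2 + (5/4)x
θ θ f = (175/3)x^5 + 3x^3 - 32x^2 + (5/4)x
∇ θ θ f = (875/3)x^4 - (1750/3)x^3 + (1777/3)x^2 - (1094/3)x + 1135/12
∇ θ f = (175/3)x^4 - (350/3)x^3 + (359/3)x^2 - (280/3)x + 359/12
θ ∇ θ f = (700/3)x^4 - 350x^3 + (718/3)x^2 - (280/3)x
[∇, θ] θ f = (175/3)x^4 - (700/3)x^3 + 353x^2 - (814/3)x + 1135/12
(-([∇, θ] θ)) f = -(175/3)x^4 + (700/3)x^3 - 353x^2 + (814/3)x - 1135/12
θ (-([∇, θ] θ)) f = -(700/3)x^4 + 700x^3 - 706x^2 + (814/3)x
θ θ (-([∇, θ] θ)) f = -(2800/3)x^4 + 2100x^3 - 1412x^2 + (814/3)x
∇ θ θ (-([∇, θ] θ)) f = -(11200/3)x^3 + 11900x^2 - (38572/3)x + 14150/3
∇ θ (-([∇, θ] θ)) f = -(2800/3)x^3 + 3500x^2 - (13336/3)x + 5732/3
θ ∇ θ (-([∇, θ] θ)) f = -2800x^3 + 7000x^2 - (13336/3)x
[∇, θ] θ (-([∇, θ] θ)) f = -(2800/3)x^3 + 4900x^2 - 8412x + 14150/3
(-([∇, θ] θ)) (-([∇, θ] θ)) f = (2800/3)x^3 - 4900x^2 + 8412x - 14150/3
θ (-([∇, θ] θ)) (-([∇, θ] θ)) f = 2800x^3 - 9800x^2 + 8412x
θ θ (-([∇, θ] θ)) (-([∇, θ] θ)) f = 8400x^3 - 19600x^2 + 8412x
∇ θ θ (-([∇, θ] θ)) (-([∇, θ] θ)) f = 25200x^2 - 64400x + 36412
∇ θ (-([∇, θ] θ)) (-([∇, θ] θ)) f = 8400x^2 - 28000x + 21012
θ ∇ θ (-([∇, θ] θ)) (-([∇, θ] θ)) f = 16800x^2 - 28000x
[∇, θ] θ (-([∇, θ] θ)) (-([∇, θ] θ)) f = 8400x^2 - 36400x + 36412
(-([∇, θ] θ)) (-([∇, θ] θ)) (-([∇, θ] θ)) f = -8400x^2 + 36400x - 36412


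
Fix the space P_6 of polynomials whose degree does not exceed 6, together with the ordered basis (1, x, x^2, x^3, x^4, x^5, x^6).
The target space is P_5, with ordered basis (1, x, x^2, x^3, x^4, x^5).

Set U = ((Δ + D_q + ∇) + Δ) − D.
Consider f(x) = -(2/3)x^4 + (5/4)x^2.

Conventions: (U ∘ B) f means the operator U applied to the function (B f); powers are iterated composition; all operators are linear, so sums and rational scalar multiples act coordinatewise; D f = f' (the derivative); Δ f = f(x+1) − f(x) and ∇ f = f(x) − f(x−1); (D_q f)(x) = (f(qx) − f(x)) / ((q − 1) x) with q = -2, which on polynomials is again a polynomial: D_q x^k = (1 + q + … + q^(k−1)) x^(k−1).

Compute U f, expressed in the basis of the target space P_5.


Δ f = -(8/3)x^3 - 4x^2 - (1/6)x + 7/12
D_q f = (10/3)x^3 - (5/4)x
∇ f = -(8/3)x^3 + 4x^2 - (1/6)x - 7/12
(Δ + D_q + ∇) f = -2x^3 - (19/12)x
Δ f = -(8/3)x^3 - 4x^2 - (1/6)x + 7/12
((Δ + D_q + ∇) + Δ) f = -(14/3)x^3 - 4x^2 - (7/4)x + 7/12
D f = -(8/3)x^3 + (5/2)x
(-D) f = (8/3)x^3 - (5/2)x
(((Δ + D_q + ∇) + Δ) − D) f = -2x^3 - 4x^2 - (17/4)x + 7/12

g(x) = -2x^3 - 4x^2 - (17/4)x + 7/12


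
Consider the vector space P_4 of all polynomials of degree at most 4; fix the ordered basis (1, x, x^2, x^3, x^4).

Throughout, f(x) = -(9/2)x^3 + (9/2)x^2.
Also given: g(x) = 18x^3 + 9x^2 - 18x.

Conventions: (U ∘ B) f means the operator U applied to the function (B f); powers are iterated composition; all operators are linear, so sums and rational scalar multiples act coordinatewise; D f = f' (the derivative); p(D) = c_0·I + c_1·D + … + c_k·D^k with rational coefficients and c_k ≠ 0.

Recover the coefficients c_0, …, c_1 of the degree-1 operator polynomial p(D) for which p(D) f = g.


D^0 f = -(9/2)x^3 + (9/2)x^2
D^1 f = -(27/2)x^2 + 9x
matching coefficients of g against c_0 f + c_1 Df + … from the top degree down determines the c_i
solution: c_0 = -4, c_1 = -2

p(D) = -4·I − 2·D, i.e. c_0 = -4, c_1 = -2


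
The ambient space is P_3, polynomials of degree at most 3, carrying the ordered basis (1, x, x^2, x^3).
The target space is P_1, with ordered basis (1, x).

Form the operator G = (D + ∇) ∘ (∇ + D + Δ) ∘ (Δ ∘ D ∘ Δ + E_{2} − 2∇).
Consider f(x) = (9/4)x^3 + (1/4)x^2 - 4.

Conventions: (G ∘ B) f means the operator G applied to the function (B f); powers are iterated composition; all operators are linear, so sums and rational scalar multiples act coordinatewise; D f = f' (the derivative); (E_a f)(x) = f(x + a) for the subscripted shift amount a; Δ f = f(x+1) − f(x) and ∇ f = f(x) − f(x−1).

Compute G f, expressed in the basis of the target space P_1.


Δ f = (27/4)x^2 + (29/4)x + 5/2
D Δ f = (27/2)x + 29/4
Δ D Δ f = 27/2
E_{2} f = (9/4)x^3 + (55/4)x^2 + 28x + 15
∇ f = (27/4)x^2 - (25/4)x + 2
(-2∇) f = -(27/2)x^2 + (25/2)x - 4
(Δ ∘ D ∘ Δ + E_{2} − 2∇) f = (9/4)x^3 + (1/4)x^2 + (81/2)x + 49/2
∇ (Δ ∘ D ∘ Δ + E_{2} − 2∇) f = (27/4)x^2 - (25/4)x + 85/2
D (Δ ∘ D ∘ Δ + E_{2} − 2∇) f = (27/4)x^2 + (1/2)x + 81/2
Δ (Δ ∘ D ∘ Δ + E_{2} − 2∇) f = (27/4)x^2 + (29/4)x + 43
(∇ + D + Δ) (Δ ∘ D ∘ Δ + E_{2} − 2∇) f = (81/4)x^2 + (3/2)x + 126
D ((∇ + D + Δ) ∘ (Δ ∘ D ∘ Δ + E_{2} − 2∇)) f = (81/2)x + 3/2
∇ ((∇ + D + Δ) ∘ (Δ ∘ D ∘ Δ + E_{2} − 2∇)) f = (81/2)x - 75/4
(D + ∇) ((∇ + D + Δ) ∘ (Δ ∘ D ∘ Δ + E_{2} − 2∇)) f = 81x - 69/4

the image equals g(x) = 81x - 69/4


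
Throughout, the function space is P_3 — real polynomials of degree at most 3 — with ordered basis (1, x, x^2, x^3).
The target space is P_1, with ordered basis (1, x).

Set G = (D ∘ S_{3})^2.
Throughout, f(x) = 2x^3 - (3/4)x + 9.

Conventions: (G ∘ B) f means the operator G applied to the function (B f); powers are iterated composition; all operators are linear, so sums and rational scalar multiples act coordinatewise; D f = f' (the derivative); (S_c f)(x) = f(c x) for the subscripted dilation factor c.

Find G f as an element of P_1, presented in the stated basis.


S_{3} f = 54x^3 - (9/4)x + 9
D S_{3} f = 162x^2 - 9/4
S_{3} (D ∘ S_{3}) f = 1458x^2 - 9/4
D S_{3} (D ∘ S_{3}) f = 2916x

the result is g(x) = 2916x


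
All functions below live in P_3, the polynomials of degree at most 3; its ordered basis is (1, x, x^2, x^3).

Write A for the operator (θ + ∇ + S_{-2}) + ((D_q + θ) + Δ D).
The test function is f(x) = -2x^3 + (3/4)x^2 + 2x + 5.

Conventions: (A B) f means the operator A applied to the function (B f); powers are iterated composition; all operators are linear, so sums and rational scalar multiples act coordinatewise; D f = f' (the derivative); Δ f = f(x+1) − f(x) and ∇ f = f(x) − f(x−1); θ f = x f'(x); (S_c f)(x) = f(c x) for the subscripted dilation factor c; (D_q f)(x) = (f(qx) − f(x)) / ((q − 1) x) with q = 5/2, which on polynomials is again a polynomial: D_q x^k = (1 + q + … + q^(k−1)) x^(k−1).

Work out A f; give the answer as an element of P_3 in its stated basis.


θ f = -6x^3 + (3/2)x^2 + 2x
∇ f = -6x^2 + (15/2)x - 3/4
S_{-2} f = 16x^3 + 3x^2 - 4x + 5
(θ + ∇ + S_{-2}) f = 10x^3 - (3/2)x^2 + (11/2)x + 17/4
D_q f = -(39/2)x^2 + (21/8)x + 2
θ f = -6x^3 + (3/2)x^2 + 2x
(D_q + θ) f = -6x^3 - 18x^2 + (37/8)x + 2
D f = -6x^2 + (3/2)x + 2
Δ D f = -12x - 9/2
((D_q + θ) + Δ D) f = -6x^3 - 18x^2 - (59/8)x - 5/2
((θ + ∇ + S_{-2}) + ((D_q + θ) + Δ D)) f = 4x^3 - (39/2)x^2 - (15/8)x + 7/4

the result is g(x) = 4x^3 - (39/2)x^2 - (15/8)x + 7/4


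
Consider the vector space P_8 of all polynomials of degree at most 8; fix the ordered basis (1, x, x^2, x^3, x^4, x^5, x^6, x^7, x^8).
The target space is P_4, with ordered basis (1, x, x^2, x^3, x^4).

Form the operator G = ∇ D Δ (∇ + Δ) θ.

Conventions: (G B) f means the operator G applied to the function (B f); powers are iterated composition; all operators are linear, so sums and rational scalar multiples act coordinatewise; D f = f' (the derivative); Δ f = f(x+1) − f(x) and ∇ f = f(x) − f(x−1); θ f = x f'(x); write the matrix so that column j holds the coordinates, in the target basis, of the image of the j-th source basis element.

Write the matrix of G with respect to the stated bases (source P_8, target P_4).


the matrix is [[0, 0, 0, 0, 192, 0, 2160, 0, 16128]; [0, 0, 0, 0, 0, 1200, 0, 17640, 0]; [0, 0, 0, 0, 0, 0, 4320, 0, 80640]; [0, 0, 0, 0, 0, 0, 0, 11760, 0]; [0, 0, 0, 0, 0, 0, 0, 0, 26880]] (rows listed top to bottom)

image of 1: 0
image of x: 0
image of x^2: 0
image of x^3: 0
image of x^4: 192
image of x^5: 1200x
image of x^6: 4320x^2 + 2160
image of x^7: 11760x^3 + 17640x
image of x^8: 26880x^4 + 80640x^2 + 16128
each image's coordinates form column j of the matrix


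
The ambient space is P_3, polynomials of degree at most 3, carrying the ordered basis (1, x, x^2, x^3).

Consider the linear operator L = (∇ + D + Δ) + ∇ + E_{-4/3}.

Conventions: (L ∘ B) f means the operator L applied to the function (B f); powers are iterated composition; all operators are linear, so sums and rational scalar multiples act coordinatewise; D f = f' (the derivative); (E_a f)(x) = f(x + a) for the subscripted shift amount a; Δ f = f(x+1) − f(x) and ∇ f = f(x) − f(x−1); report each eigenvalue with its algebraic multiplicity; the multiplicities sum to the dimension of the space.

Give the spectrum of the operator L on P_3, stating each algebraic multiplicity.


λ = 1 (multiplicity 4)

image of 1: 1
image of x: x + 8/3
image of x^2: x^2 + (16/3)x + 7/9
image of x^3: x^3 + 8x^2 + (7/3)x + 17/27
the matrix is upper triangular; its diagonal is (1, 1, 1, 1)
for a triangular matrix the eigenvalues are the diagonal entries, with algebraic multiplicity their repetition count


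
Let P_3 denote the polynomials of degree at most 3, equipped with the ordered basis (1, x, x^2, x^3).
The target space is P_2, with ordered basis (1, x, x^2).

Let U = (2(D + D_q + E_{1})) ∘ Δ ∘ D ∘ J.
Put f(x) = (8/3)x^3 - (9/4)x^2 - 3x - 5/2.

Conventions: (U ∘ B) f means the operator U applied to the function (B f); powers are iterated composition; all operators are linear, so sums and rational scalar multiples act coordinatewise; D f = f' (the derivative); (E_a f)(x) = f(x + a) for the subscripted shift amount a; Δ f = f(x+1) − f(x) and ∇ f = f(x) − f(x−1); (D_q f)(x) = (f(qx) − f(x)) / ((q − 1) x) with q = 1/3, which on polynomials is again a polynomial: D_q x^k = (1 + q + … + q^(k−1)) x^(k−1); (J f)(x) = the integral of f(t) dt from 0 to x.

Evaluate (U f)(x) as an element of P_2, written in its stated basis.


J f = (2/3)x^4 - (3/4)x^3 - (3/2)x^2 - (5/2)x
D J f = (8/3)x^3 - (9/4)x^2 - 3x - 5/2
Δ D J f = 8x^2 + (7/2)x - 31/12
D (Δ ∘ D ∘ J) f = 16x + 7/2
D_q (Δ ∘ D ∘ J) f = (32/3)x + 7/2
E_{1} (Δ ∘ D ∘ J) f = 8x^2 + (39/2)x + 107/12
(D + D_q + E_{1}) (Δ ∘ D ∘ J) f = 8x^2 + (277/6)x + 191/12
(2(D + D_q + E_{1})) (Δ ∘ D ∘ J) f = 16x^2 + (277/3)x + 191/6

the result is g(x) = 16x^2 + (277/3)x + 191/6


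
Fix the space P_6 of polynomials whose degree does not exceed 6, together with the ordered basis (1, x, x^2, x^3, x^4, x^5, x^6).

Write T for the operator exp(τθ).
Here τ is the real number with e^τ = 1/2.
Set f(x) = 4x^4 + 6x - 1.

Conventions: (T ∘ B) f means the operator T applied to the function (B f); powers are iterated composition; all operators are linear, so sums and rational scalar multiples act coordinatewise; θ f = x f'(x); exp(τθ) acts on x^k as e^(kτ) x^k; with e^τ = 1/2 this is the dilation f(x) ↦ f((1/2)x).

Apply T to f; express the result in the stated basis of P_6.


the image equals g(x) = (1/4)x^4 + 3x - 1

exp(τθ) x^k = e^(kτ) x^k; with e^τ = 1/2 this sends x^k to (1/2)^k x^k
x ↦ 1/2 x
x^4 ↦ 1/16 x^4
applying this coordinatewise to f: exp(τθ) f = (1/4)x^4 + 3x - 1


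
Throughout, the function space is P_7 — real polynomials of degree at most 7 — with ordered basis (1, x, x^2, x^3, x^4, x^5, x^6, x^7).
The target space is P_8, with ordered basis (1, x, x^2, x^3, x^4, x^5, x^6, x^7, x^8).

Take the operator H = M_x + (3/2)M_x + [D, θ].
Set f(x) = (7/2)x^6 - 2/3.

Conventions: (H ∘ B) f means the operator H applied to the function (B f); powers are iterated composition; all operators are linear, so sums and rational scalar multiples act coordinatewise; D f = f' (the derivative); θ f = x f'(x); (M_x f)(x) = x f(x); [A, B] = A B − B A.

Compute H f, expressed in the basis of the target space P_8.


the image equals g(x) = (35/4)x^7 + 21x^5 - (5/3)x

M_x f = (7/2)x^7 - (2/3)x
M_x f = (7/2)x^7 - (2/3)x
((3/2)M_x) f = (21/4)x^7 - x
θ f = 21x^6
D θ f = 126x^5
D f = 21x^5
θ D f = 105x^5
[D, θ] f = 21x^5
(M_x + (3/2)M_x + [D, θ]) f = (35/4)x^7 + 21x^5 - (5/3)x


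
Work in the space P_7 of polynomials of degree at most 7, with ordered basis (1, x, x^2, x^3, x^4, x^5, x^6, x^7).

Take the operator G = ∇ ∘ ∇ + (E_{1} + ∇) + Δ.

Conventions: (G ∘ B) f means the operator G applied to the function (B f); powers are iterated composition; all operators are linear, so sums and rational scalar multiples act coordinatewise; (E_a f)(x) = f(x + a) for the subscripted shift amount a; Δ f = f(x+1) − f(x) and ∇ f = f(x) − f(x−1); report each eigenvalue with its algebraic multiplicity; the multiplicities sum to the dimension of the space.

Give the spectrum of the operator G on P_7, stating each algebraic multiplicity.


λ = 1 (multiplicity 8)

image of 1: 1
image of x: x + 3
image of x^2: x^2 + 6x + 3
image of x^3: x^3 + 9x^2 + 9x - 3
image of x^4: x^4 + 12x^3 + 18x^2 - 12x + 15
image of x^5: x^5 + 15x^4 + 30x^3 - 30x^2 + 75x - 27
image of x^6: x^6 + 18x^5 + 45x^4 - 60x^3 + 225x^2 - 162x + 63
image of x^7: x^7 + 21x^6 + 63x^5 - 105x^4 + 525x^3 - 567x^2 + 441x - 123
the matrix is upper triangular; its diagonal is (1, 1, 1, 1, 1, 1, 1, 1)
for a triangular matrix the eigenvalues are the diagonal entries, with algebraic multiplicity their repetition count


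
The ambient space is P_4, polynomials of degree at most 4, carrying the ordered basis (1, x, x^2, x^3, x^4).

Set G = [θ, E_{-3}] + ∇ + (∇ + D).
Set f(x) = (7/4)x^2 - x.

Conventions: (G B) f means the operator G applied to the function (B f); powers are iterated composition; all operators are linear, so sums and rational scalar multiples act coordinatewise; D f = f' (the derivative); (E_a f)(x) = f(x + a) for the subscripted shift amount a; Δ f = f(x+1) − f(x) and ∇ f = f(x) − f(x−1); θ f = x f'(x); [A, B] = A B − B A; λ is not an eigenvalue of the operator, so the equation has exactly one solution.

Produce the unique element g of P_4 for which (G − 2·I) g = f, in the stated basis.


g(x) = -(7/8)x^2 - (19/4)x - 11/2

write g with unknown coordinates in the stated basis and equate coefficients in (G − 2·I) g = f
solving from the highest basis element down gives g = -(7/8)x^2 - (19/4)x - 11/2
check: G g = -(21/2)x - 11
so G g − 2·g = (7/4)x^2 - x = f ✓


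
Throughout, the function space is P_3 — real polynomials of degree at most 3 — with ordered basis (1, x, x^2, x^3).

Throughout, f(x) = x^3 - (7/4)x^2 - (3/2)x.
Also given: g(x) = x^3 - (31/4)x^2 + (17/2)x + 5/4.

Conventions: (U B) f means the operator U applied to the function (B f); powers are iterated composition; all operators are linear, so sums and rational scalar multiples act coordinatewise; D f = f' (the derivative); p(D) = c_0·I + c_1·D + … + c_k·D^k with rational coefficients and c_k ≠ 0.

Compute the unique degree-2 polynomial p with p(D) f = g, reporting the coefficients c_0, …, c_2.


D^0 f = x^3 - (7/4)x^2 - (3/2)x
D^1 f = 3x^2 - (7/2)x - 3/2
D^2 f = 6x - 7/2
matching coefficients of g against c_0 f + c_1 Df + … from the top degree down determines the c_i
solution: c_0 = 1, c_1 = -2, c_2 = 1/2

c_0 = 1, c_1 = -2, c_2 = 1/2


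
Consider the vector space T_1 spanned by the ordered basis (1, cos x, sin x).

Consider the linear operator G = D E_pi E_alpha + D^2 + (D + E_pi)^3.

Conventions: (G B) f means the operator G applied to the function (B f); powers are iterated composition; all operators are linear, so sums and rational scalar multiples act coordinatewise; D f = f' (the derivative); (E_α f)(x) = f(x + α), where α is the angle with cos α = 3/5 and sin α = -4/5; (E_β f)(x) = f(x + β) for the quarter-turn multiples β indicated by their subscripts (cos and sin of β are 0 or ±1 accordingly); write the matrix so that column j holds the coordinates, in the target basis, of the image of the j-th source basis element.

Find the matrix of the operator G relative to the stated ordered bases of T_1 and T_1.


the matrix is [[1, 0, 0]; [0, 1/5, 7/5]; [0, -7/5, 1/5]] (rows listed top to bottom)

image of 1: 1
image of cos x: (1/5)cos x - (7/5)sin x
image of sin x: (7/5)cos x + (1/5)sin x
each image's coordinates form column j of the matrix


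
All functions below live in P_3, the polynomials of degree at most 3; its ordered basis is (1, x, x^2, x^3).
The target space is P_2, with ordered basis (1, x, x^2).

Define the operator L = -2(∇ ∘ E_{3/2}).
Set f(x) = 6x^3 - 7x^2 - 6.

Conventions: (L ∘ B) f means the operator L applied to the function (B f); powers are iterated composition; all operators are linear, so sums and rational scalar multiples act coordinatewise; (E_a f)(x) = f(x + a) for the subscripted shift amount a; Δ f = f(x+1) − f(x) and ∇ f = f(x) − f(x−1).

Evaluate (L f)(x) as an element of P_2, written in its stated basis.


the result is g(x) = -36x^2 - 44x - 11

E_{3/2} f = 6x^3 + 20x^2 + (39/2)x - 3/2
∇ E_{3/2} f = 18x^2 + 22x + 11/2
(-2(∇ ∘ E_{3/2})) f = -36x^2 - 44x - 11


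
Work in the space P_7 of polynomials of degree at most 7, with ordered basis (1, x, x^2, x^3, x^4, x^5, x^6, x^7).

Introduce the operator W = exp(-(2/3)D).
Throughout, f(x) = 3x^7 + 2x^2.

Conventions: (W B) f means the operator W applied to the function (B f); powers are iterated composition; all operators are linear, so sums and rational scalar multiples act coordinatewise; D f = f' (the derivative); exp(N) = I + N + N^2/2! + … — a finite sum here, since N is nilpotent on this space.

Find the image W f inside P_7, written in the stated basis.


the image equals g(x) = 3x^7 - 14x^6 + 28x^5 - (280/9)x^4 + (560/27)x^3 - (170/27)x^2 - (200/243)x + 520/729

order-1 term: -14x^6 - (8/3)x
order-2 term: 28x^5 + 8/9
order-3 term: -(280/9)x^4
order-4 term: (560/27)x^3
order-5 term: -(224/27)x^2
order-6 term: (448/243)x
order-7 term: -128/729
the series for exp(-(2/3)D) f terminates at order 7
exp(-(2/3)D) f = 3x^7 - 14x^6 + 28x^5 - (280/9)x^4 + (560/27)x^3 - (170/27)x^2 - (200/243)x + 520/729


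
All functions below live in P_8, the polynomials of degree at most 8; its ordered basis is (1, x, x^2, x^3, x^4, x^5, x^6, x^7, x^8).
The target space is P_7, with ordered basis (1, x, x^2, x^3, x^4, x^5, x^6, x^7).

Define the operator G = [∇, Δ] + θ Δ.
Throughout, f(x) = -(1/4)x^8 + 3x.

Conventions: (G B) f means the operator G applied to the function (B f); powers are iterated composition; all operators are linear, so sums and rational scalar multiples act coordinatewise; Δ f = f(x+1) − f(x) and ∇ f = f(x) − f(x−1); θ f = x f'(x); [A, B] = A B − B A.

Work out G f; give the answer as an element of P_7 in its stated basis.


g(x) = -14x^7 - 42x^6 - 70x^5 - 70x^4 - 42x^3 - 14x^2 - 2x

Δ f = -2x^7 - 7x^6 - 14x^5 - (35/2)x^4 - 14x^3 - 7x^2 - 2x + 11/4
∇ Δ f = -14x^6 - 35x^4 - 14x^2 - 1/2
∇ f = -2x^7 + 7x^6 - 14x^5 + (35/2)x^4 - 14x^3 + 7x^2 - 2x + 13/4
Δ ∇ f = -14x^6 - 35x^4 - 14x^2 - 1/2
[∇, Δ] f = 0
Δ f = -2x^7 - 7x^6 - 14x^5 - (35/2)x^4 - 14x^3 - 7x^2 - 2x + 11/4
θ Δ f = -14x^7 - 42x^6 - 70x^5 - 70x^4 - 42x^3 - 14x^2 - 2x
([∇, Δ] + θ Δ) f = -14x^7 - 42x^6 - 70x^5 - 70x^4 - 42x^3 - 14x^2 - 2x


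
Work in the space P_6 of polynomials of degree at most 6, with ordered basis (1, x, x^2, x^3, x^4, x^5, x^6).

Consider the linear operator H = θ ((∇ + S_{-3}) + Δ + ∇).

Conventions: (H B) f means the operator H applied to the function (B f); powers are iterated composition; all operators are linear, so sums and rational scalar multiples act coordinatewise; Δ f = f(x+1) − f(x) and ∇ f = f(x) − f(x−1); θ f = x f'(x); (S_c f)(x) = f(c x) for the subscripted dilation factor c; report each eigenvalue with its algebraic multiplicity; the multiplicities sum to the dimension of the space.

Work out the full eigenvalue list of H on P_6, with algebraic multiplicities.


image of 1: 0
image of x: -3x
image of x^2: 18x^2 + 6x
image of x^3: -81x^3 + 18x^2 - 3x
image of x^4: 324x^4 + 36x^3 - 12x^2 + 12x
image of x^5: -1215x^5 + 60x^4 - 30x^3 + 60x^2 - 5x
image of x^6: 4374x^6 + 90x^5 - 60x^4 + 180x^3 - 30x^2 + 18x
the matrix is upper triangular; its diagonal is (0, -3, 18, -81, 324, -1215, 4374)
for a triangular matrix the eigenvalues are the diagonal entries, with algebraic multiplicity their repetition count

λ = -1215 (multiplicity 1), λ = -81 (multiplicity 1), λ = -3 (multiplicity 1), λ = 0 (multiplicity 1), λ = 18 (multiplicity 1), λ = 324 (multiplicity 1), λ = 4374 (multiplicity 1)


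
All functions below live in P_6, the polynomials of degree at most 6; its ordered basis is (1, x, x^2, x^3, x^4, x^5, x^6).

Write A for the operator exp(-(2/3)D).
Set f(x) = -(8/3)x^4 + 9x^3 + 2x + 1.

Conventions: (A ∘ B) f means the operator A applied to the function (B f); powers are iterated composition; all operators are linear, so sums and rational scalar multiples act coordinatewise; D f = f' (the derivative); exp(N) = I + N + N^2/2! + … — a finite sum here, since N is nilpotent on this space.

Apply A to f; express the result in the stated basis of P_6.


order-1 term: (64/9)x^3 - 18x^2 - 4/3
order-2 term: -(64/9)x^2 + 12x
order-3 term: (256/81)x - 8/3
order-4 term: -128/243
the series for exp(-(2/3)D) f terminates at order 4
exp(-(2/3)D) f = -(8/3)x^4 + (145/9)x^3 - (226/9)x^2 + (1390/81)x - 857/243

g(x) = -(8/3)x^4 + (145/9)x^3 - (226/9)x^2 + (1390/81)x - 857/243


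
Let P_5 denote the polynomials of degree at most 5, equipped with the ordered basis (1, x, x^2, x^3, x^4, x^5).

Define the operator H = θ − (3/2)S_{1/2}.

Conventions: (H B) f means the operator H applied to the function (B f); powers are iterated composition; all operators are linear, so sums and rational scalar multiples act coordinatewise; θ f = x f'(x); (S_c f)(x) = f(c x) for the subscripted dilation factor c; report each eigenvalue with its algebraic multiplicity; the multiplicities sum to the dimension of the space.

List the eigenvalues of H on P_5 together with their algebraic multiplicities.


image of 1: -3/2
image of x: (1/4)x
image of x^2: (13/8)x^2
image of x^3: (45/16)x^3
image of x^4: (125/32)x^4
image of x^5: (317/64)x^5
the matrix is upper triangular; its diagonal is (-3/2, 1/4, 13/8, 45/16, 125/32, 317/64)
for a triangular matrix the eigenvalues are the diagonal entries, with algebraic multiplicity their repetition count

λ = -3/2 (multiplicity 1), λ = 1/4 (multiplicity 1), λ = 13/8 (multiplicity 1), λ = 45/16 (multiplicity 1), λ = 125/32 (multiplicity 1), λ = 317/64 (multiplicity 1)


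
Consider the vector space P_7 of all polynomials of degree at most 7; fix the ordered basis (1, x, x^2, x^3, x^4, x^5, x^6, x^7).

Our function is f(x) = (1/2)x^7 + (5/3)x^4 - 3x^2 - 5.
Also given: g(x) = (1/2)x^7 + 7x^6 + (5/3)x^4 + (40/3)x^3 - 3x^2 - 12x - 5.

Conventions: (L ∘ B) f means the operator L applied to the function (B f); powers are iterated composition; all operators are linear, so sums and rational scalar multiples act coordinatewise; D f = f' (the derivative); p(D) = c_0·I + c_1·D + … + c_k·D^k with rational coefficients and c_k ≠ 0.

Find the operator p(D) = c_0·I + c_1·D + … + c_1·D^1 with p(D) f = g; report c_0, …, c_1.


p(D) = I + 2·D, i.e. c_0 = 1, c_1 = 2

D^0 f = (1/2)x^7 + (5/3)x^4 - 3x^2 - 5
D^1 f = (7/2)x^6 + (20/3)x^3 - 6x
matching coefficients of g against c_0 f + c_1 Df + … from the top degree down determines the c_i
solution: c_0 = 1, c_1 = 2


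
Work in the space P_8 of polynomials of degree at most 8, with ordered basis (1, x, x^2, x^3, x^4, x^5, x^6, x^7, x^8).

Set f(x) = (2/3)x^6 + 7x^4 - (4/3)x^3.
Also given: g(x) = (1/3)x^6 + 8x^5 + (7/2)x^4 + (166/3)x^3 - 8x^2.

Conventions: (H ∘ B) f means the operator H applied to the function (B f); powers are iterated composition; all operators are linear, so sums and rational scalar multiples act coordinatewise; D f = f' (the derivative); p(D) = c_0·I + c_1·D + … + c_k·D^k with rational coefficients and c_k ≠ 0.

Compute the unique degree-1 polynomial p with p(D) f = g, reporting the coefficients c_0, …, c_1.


p(D) = (1/2)·I + 2·D, i.e. c_0 = 1/2, c_1 = 2

D^0 f = (2/3)x^6 + 7x^4 - (4/3)x^3
D^1 f = 4x^5 + 28x^3 - 4x^2
matching coefficients of g against c_0 f + c_1 Df + … from the top degree down determines the c_i
solution: c_0 = 1/2, c_1 = 2


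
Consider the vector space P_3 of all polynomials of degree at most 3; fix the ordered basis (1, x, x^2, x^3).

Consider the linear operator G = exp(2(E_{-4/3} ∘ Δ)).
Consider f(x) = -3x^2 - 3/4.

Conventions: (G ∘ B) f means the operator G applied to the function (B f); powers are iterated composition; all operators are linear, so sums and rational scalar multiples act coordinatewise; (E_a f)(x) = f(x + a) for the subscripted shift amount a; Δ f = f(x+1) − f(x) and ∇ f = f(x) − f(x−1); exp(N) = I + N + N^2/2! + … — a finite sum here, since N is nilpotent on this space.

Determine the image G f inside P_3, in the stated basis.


g(x) = -3x^2 - 12x - 11/4

order-1 term: -12x + 10
order-2 term: -12
the series for exp(2(E_{-4/3} ∘ Δ)) f terminates at order 2
exp(2(E_{-4/3} ∘ Δ)) f = -3x^2 - 12x - 11/4


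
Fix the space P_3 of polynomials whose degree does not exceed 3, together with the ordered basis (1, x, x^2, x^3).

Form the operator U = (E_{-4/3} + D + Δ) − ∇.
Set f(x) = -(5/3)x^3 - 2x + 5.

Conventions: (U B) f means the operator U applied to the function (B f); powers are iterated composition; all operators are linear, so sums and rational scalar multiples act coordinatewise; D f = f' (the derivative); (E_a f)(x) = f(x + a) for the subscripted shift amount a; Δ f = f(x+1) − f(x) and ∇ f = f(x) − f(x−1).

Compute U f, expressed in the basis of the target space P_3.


g(x) = -(5/3)x^3 + (5/3)x^2 - (188/9)x + 779/81

E_{-4/3} f = -(5/3)x^3 + (20/3)x^2 - (98/9)x + 941/81
D f = -5x^2 - 2
Δ f = -5x^2 - 5x - 11/3
(E_{-4/3} + D + Δ) f = -(5/3)x^3 - (10/3)x^2 - (143/9)x + 482/81
∇ f = -5x^2 + 5x - 11/3
(-∇) f = 5x^2 - 5x + 11/3
((E_{-4/3} + D + Δ) − ∇) f = -(5/3)x^3 + (5/3)x^2 - (188/9)x + 779/81


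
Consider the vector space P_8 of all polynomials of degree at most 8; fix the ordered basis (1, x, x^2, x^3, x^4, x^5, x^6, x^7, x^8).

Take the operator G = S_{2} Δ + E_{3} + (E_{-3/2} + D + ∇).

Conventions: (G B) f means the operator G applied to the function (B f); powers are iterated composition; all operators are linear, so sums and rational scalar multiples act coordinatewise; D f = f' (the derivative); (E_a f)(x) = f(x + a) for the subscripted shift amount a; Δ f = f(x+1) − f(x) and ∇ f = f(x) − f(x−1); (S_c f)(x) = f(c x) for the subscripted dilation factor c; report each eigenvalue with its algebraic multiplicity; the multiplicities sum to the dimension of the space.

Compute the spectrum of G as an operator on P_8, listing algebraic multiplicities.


λ = 2 (multiplicity 9)

image of 1: 2
image of x: 2x + 9/2
image of x^2: 2x^2 + 11x + 45/4
image of x^3: 2x^3 + (45/2)x^2 + (147/4)x + 205/8
image of x^4: 2x^4 + 46x^3 + (171/2)x^2 + (213/2)x + 1377/16
image of x^5: 2x^5 + (195/2)x^4 + (365/2)x^3 + (1145/4)x^2 + (6965/16)x + 7597/32
image of x^6: 2x^6 + 213x^5 + (1575/4)x^4 + (1305/2)x^3 + (21375/16)x^2 + (22887/16)x + 47385/64
image of x^7: 2x^7 + (945/2)x^6 + (3549/4)x^5 + (11375/8)x^4 + (52115/16)x^3 + (161553/32)x^2 + (332143/64)x + 278005/128
image of x^8: 2x^8 + 1052x^7 + 2079x^6 + 3171x^5 + (56595/8)x^4 + (54747/4)x^3 + (333039/16)x^2 + (278133/16)x + 1686177/256
the matrix is upper triangular; its diagonal is (2, 2, 2, 2, 2, 2, 2, 2, 2)
for a triangular matrix the eigenvalues are the diagonal entries, with algebraic multiplicity their repetition count


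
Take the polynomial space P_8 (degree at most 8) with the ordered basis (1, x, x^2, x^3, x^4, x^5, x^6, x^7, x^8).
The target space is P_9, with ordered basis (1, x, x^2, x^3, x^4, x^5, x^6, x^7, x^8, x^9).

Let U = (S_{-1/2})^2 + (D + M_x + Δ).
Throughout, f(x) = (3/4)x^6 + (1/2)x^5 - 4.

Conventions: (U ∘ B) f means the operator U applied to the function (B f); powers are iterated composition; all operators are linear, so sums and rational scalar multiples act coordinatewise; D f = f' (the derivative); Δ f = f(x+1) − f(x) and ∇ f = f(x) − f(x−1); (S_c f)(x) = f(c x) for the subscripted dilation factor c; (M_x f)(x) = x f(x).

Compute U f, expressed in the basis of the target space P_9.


S_{-1/2} f = (3/256)x^6 - (1/64)x^5 - 4
S_{-1/2} S_{-1/2} f = (3/16384)x^6 + (1/2048)x^5 - 4
D f = (9/2)x^5 + (5/2)x^4
M_x f = (3/4)x^7 + (1/2)x^6 - 4x
Δ f = (9/2)x^5 + (55/4)x^4 + 20x^3 + (65/4)x^2 + 7x + 5/4
(D + M_x + Δ) f = (3/4)x^7 + (1/2)x^6 + 9x^5 + (65/4)x^4 + 20x^3 + (65/4)x^2 + 3x + 5/4
((S_{-1/2})^2 + (D + M_x + Δ)) f = (3/4)x^7 + (8195/16384)x^6 + (18433/2048)x^5 + (65/4)x^4 + 20x^3 + (65/4)x^2 + 3x - 11/4

g(x) = (3/4)x^7 + (8195/16384)x^6 + (18433/2048)x^5 + (65/4)x^4 + 20x^3 + (65/4)x^2 + 3x - 11/4


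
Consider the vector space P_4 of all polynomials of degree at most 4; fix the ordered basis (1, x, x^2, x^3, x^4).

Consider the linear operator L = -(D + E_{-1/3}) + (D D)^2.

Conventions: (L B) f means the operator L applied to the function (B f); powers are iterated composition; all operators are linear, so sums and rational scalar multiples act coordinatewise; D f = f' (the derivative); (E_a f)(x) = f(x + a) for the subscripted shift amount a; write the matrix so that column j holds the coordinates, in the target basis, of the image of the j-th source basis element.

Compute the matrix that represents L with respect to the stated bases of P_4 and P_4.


the matrix is [[-1, -2/3, -1/9, 1/27, 1943/81]; [0, -1, -4/3, -1/3, 4/27]; [0, 0, -1, -2, -2/3]; [0, 0, 0, -1, -8/3]; [0, 0, 0, 0, -1]] (rows listed top to bottom)

image of 1: -1
image of x: -x - 2/3
image of x^2: -x^2 - (4/3)x - 1/9
image of x^3: -x^3 - 2x^2 - (1/3)x + 1/27
image of x^4: -x^4 - (8/3)x^3 - (2/3)x^2 + (4/27)x + 1943/81
each image's coordinates form column j of the matrix


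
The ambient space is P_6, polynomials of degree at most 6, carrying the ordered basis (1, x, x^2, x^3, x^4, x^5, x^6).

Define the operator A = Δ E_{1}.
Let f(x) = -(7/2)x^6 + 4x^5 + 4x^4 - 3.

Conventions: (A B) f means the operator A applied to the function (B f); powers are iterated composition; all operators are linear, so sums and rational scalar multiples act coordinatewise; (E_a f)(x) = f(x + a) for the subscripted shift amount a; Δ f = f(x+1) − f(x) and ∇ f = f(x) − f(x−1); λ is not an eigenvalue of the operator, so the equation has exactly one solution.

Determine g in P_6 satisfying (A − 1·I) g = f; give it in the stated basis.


write g with unknown coordinates in the stated basis and equate coefficients in (A − 1·I) g = f
solving from the highest basis element down gives g = (7/2)x^6 + 17x^5 + (477/2)x^4 + 1954x^3 + (24265/2)x^2 + 50455x + 209717/2
check: A g = 21x^5 + (485/2)x^4 + 1954x^3 + (24265/2)x^2 + 50455x + 209711/2
so A g − 1·g = -(7/2)x^6 + 4x^5 + 4x^4 - 3 = f ✓

g(x) = (7/2)x^6 + 17x^5 + (477/2)x^4 + 1954x^3 + (24265/2)x^2 + 50455x + 209717/2


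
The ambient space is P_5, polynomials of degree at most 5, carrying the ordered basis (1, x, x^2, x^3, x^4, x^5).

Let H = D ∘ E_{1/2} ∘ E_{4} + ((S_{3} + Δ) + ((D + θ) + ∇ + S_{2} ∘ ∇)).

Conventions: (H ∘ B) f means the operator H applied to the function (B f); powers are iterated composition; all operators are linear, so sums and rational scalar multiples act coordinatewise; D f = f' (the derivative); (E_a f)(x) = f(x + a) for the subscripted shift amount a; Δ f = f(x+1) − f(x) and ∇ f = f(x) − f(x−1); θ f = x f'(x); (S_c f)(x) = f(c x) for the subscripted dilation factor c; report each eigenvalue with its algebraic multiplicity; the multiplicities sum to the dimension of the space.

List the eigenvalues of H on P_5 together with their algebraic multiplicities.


image of 1: 1
image of x: 4x + 5
image of x^2: 11x^2 + 12x + 8
image of x^3: 30x^3 + 24x^2 + 21x + 255/4
image of x^4: 85x^4 + 48x^3 + 30x^2 + 259x + 727/2
image of x^5: 248x^5 + 100x^4 + 10x^3 + (1335/2)x^2 + (3625/2)x + 32853/16
the matrix is upper triangular; its diagonal is (1, 4, 11, 30, 85, 248)
for a triangular matrix the eigenvalues are the diagonal entries, with algebraic multiplicity their repetition count

λ = 1 (multiplicity 1), λ = 4 (multiplicity 1), λ = 11 (multiplicity 1), λ = 30 (multiplicity 1), λ = 85 (multiplicity 1), λ = 248 (multiplicity 1)


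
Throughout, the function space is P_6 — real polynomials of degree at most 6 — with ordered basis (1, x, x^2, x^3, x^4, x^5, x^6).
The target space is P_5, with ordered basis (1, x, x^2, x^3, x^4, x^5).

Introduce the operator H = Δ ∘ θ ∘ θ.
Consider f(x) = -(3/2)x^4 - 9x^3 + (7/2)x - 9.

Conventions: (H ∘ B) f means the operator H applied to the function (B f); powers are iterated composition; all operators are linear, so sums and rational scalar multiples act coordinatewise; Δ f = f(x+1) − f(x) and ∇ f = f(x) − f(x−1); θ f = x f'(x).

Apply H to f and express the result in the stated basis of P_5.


θ f = -6x^4 - 27x^3 + (7/2)x
θ θ f = -24x^4 - 81x^3 + (7/2)x
Δ θ θ f = -96x^3 - 387x^2 - 339x - 203/2

g(x) = -96x^3 - 387x^2 - 339x - 203/2


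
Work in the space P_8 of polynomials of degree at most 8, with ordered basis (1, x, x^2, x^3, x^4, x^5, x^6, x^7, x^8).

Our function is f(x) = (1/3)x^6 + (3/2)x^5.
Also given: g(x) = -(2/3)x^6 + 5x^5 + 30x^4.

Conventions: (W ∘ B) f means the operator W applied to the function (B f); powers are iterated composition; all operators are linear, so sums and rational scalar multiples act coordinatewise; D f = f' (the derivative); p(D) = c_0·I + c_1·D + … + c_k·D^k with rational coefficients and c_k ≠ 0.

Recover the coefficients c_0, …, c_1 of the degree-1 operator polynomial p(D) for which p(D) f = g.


p(D) = -2·I + 4·D, i.e. c_0 = -2, c_1 = 4

D^0 f = (1/3)x^6 + (3/2)x^5
D^1 f = 2x^5 + (15/2)x^4
matching coefficients of g against c_0 f + c_1 Df + … from the top degree down determines the c_i
solution: c_0 = -2, c_1 = 4


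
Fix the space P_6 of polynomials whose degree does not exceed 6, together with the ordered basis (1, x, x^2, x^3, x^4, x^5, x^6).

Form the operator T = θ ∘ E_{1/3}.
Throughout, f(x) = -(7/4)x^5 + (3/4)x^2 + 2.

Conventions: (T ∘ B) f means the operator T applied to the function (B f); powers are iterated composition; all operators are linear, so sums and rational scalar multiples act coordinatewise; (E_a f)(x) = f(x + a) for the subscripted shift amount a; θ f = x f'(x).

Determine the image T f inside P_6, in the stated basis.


the result is g(x) = -(35/4)x^5 - (35/3)x^4 - (35/6)x^3 + (11/54)x^2 + (127/324)x

E_{1/3} f = -(7/4)x^5 - (35/12)x^4 - (35/18)x^3 + (11/108)x^2 + (127/324)x + 1009/486
θ E_{1/3} f = -(35/4)x^5 - (35/3)x^4 - (35/6)x^3 + (11/54)x^2 + (127/324)x


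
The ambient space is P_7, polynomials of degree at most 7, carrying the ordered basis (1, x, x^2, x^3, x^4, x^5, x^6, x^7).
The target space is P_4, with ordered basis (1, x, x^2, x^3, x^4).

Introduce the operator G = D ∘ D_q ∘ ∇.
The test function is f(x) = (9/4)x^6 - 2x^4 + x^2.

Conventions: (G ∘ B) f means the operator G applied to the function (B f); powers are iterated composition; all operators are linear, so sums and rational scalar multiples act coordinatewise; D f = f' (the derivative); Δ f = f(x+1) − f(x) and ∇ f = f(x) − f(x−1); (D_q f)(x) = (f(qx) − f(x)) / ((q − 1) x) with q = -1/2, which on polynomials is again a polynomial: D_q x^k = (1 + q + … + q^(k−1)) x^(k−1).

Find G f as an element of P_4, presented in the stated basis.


∇ f = (27/2)x^5 - (135/4)x^4 + 37x^3 - (87/4)x^2 + (15/2)x - 5/4
D_q ∇ f = (297/32)x^4 - (675/32)x^3 + (111/4)x^2 - (87/8)x + 15/2
D D_q ∇ f = (297/8)x^3 - (2025/32)x^2 + (111/2)x - 87/8

g(x) = (297/8)x^3 - (2025/32)x^2 + (111/2)x - 87/8


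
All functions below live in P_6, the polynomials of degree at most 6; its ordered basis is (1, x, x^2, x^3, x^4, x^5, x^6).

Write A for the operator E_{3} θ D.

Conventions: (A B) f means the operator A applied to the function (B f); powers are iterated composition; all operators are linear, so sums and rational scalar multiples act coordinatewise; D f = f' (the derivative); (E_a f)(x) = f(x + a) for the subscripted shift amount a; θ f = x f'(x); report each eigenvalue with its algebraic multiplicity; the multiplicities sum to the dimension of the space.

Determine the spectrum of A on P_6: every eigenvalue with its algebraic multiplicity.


image of 1: 0
image of x: 0
image of x^2: 2x + 6
image of x^3: 6x^2 + 36x + 54
image of x^4: 12x^3 + 108x^2 + 324x + 324
image of x^5: 20x^4 + 240x^3 + 1080x^2 + 2160x + 1620
image of x^6: 30x^5 + 450x^4 + 2700x^3 + 8100x^2 + 12150x + 7290
the matrix is upper triangular; its diagonal is (0, 0, 0, 0, 0, 0, 0)
for a triangular matrix the eigenvalues are the diagonal entries, with algebraic multiplicity their repetition count

λ = 0 (multiplicity 7)


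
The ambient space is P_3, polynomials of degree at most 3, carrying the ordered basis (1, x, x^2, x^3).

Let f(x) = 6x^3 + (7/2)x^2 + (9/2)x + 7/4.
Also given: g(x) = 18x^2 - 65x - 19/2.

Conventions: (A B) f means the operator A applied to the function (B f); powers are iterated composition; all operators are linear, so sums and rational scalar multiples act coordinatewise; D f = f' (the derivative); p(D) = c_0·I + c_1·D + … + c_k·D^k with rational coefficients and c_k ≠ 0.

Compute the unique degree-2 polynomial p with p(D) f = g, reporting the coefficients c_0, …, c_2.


p(D) = D − 2·D^2, i.e. c_0 = 0, c_1 = 1, c_2 = -2

D^0 f = 6x^3 + (7/2)x^2 + (9/2)x + 7/4
D^1 f = 18x^2 + 7x + 9/2
D^2 f = 36x + 7
matching coefficients of g against c_0 f + c_1 Df + … from the top degree down determines the c_i
solution: c_0 = 0, c_1 = 1, c_2 = -2


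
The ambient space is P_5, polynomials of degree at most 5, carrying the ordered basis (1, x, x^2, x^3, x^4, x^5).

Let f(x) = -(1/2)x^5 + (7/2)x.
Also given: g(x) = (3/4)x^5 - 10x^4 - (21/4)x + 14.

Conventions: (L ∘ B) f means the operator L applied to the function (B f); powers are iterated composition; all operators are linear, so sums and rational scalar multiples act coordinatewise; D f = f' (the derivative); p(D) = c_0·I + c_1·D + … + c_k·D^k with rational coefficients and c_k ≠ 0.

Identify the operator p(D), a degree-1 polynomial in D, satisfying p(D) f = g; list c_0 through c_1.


p(D) = -(3/2)·I + 4·D, i.e. c_0 = -3/2, c_1 = 4

D^0 f = -(1/2)x^5 + (7/2)x
D^1 f = -(5/2)x^4 + 7/2
matching coefficients of g against c_0 f + c_1 Df + … from the top degree down determines the c_i
solution: c_0 = -3/2, c_1 = 4


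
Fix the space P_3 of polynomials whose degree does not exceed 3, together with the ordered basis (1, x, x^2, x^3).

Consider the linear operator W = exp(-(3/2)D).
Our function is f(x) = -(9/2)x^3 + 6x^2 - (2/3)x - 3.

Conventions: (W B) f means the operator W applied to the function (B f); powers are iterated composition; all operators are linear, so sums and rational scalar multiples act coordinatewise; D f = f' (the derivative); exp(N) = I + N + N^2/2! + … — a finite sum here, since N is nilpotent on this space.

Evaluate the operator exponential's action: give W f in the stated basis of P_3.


order-1 term: (81/4)x^2 - 18x + 1
order-2 term: -(243/8)x + 27/2
order-3 term: 243/16
the series for exp(-(3/2)D) f terminates at order 3
exp(-(3/2)D) f = -(9/2)x^3 + (105/4)x^2 - (1177/24)x + 427/16

the image equals g(x) = -(9/2)x^3 + (105/4)x^2 - (1177/24)x + 427/16
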